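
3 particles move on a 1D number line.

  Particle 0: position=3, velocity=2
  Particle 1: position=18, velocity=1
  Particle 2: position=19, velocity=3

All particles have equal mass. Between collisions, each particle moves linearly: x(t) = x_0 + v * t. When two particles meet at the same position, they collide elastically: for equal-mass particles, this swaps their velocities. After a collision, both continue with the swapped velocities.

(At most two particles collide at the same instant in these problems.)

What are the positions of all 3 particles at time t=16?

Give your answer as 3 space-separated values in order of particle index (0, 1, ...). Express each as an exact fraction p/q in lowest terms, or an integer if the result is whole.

Collision at t=15: particles 0 and 1 swap velocities; positions: p0=33 p1=33 p2=64; velocities now: v0=1 v1=2 v2=3
Advance to t=16 (no further collisions before then); velocities: v0=1 v1=2 v2=3; positions = 34 35 67

Answer: 34 35 67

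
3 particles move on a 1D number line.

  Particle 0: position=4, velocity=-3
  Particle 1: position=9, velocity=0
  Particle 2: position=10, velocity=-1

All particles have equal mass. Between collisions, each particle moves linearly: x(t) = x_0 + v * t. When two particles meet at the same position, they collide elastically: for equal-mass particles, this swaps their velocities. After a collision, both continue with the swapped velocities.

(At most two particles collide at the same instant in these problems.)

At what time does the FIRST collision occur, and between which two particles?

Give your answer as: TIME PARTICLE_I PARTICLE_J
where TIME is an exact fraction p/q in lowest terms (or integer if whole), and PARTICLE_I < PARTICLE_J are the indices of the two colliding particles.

Pair (0,1): pos 4,9 vel -3,0 -> not approaching (rel speed -3 <= 0)
Pair (1,2): pos 9,10 vel 0,-1 -> gap=1, closing at 1/unit, collide at t=1
Earliest collision: t=1 between 1 and 2

Answer: 1 1 2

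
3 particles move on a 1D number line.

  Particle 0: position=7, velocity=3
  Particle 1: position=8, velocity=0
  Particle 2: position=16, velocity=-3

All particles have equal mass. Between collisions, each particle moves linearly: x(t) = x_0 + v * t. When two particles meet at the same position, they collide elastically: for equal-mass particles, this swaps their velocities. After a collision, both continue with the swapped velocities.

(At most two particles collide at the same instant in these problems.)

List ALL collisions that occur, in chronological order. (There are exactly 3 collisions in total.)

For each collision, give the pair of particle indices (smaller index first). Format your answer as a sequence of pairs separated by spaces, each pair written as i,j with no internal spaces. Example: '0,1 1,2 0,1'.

Answer: 0,1 1,2 0,1

Derivation:
Collision at t=1/3: particles 0 and 1 swap velocities; positions: p0=8 p1=8 p2=15; velocities now: v0=0 v1=3 v2=-3
Collision at t=3/2: particles 1 and 2 swap velocities; positions: p0=8 p1=23/2 p2=23/2; velocities now: v0=0 v1=-3 v2=3
Collision at t=8/3: particles 0 and 1 swap velocities; positions: p0=8 p1=8 p2=15; velocities now: v0=-3 v1=0 v2=3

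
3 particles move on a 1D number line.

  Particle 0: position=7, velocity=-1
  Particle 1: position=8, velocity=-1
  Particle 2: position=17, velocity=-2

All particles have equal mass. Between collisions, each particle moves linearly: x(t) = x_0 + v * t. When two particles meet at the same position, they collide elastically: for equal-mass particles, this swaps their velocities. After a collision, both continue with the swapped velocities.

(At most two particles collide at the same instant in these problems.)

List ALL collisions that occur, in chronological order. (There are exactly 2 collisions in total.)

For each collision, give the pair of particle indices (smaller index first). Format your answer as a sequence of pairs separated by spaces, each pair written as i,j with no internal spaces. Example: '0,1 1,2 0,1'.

Collision at t=9: particles 1 and 2 swap velocities; positions: p0=-2 p1=-1 p2=-1; velocities now: v0=-1 v1=-2 v2=-1
Collision at t=10: particles 0 and 1 swap velocities; positions: p0=-3 p1=-3 p2=-2; velocities now: v0=-2 v1=-1 v2=-1

Answer: 1,2 0,1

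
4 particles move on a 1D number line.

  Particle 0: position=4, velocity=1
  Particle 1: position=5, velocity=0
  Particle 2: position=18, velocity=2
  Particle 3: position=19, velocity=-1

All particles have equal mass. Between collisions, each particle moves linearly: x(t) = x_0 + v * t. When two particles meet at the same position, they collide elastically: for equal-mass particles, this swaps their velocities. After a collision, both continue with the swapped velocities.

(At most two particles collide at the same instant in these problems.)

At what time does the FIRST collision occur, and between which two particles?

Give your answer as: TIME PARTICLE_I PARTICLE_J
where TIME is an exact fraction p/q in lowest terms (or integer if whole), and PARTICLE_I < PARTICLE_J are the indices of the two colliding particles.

Answer: 1/3 2 3

Derivation:
Pair (0,1): pos 4,5 vel 1,0 -> gap=1, closing at 1/unit, collide at t=1
Pair (1,2): pos 5,18 vel 0,2 -> not approaching (rel speed -2 <= 0)
Pair (2,3): pos 18,19 vel 2,-1 -> gap=1, closing at 3/unit, collide at t=1/3
Earliest collision: t=1/3 between 2 and 3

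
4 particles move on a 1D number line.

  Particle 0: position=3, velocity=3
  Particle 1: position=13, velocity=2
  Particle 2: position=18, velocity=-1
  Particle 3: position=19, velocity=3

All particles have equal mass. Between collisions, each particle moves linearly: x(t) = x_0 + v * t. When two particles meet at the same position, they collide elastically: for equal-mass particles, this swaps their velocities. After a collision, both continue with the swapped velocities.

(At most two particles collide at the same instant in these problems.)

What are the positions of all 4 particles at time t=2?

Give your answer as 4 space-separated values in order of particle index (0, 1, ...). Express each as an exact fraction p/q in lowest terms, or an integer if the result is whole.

Collision at t=5/3: particles 1 and 2 swap velocities; positions: p0=8 p1=49/3 p2=49/3 p3=24; velocities now: v0=3 v1=-1 v2=2 v3=3
Advance to t=2 (no further collisions before then); velocities: v0=3 v1=-1 v2=2 v3=3; positions = 9 16 17 25

Answer: 9 16 17 25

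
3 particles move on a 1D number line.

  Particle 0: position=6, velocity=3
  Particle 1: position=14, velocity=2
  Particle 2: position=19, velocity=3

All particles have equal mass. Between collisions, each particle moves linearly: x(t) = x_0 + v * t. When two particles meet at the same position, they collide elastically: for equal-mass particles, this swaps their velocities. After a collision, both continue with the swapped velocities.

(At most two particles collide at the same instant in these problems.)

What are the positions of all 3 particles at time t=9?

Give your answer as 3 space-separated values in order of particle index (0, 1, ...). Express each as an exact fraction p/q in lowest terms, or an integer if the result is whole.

Collision at t=8: particles 0 and 1 swap velocities; positions: p0=30 p1=30 p2=43; velocities now: v0=2 v1=3 v2=3
Advance to t=9 (no further collisions before then); velocities: v0=2 v1=3 v2=3; positions = 32 33 46

Answer: 32 33 46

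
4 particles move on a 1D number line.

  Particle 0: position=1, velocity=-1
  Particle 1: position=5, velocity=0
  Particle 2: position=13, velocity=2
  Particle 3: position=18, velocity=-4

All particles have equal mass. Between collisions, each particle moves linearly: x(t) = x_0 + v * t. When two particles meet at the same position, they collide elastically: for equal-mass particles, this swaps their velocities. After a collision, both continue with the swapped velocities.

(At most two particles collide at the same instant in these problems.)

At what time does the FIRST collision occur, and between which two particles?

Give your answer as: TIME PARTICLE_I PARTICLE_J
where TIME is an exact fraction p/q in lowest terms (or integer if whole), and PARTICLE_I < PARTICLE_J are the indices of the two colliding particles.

Answer: 5/6 2 3

Derivation:
Pair (0,1): pos 1,5 vel -1,0 -> not approaching (rel speed -1 <= 0)
Pair (1,2): pos 5,13 vel 0,2 -> not approaching (rel speed -2 <= 0)
Pair (2,3): pos 13,18 vel 2,-4 -> gap=5, closing at 6/unit, collide at t=5/6
Earliest collision: t=5/6 between 2 and 3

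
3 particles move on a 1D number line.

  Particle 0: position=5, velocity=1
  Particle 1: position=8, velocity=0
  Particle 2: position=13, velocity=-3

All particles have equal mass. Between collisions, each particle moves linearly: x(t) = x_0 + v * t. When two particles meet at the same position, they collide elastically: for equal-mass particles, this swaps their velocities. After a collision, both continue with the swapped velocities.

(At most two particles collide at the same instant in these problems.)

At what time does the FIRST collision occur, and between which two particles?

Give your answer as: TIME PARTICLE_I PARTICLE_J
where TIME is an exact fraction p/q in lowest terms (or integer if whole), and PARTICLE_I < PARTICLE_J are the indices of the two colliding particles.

Answer: 5/3 1 2

Derivation:
Pair (0,1): pos 5,8 vel 1,0 -> gap=3, closing at 1/unit, collide at t=3
Pair (1,2): pos 8,13 vel 0,-3 -> gap=5, closing at 3/unit, collide at t=5/3
Earliest collision: t=5/3 between 1 and 2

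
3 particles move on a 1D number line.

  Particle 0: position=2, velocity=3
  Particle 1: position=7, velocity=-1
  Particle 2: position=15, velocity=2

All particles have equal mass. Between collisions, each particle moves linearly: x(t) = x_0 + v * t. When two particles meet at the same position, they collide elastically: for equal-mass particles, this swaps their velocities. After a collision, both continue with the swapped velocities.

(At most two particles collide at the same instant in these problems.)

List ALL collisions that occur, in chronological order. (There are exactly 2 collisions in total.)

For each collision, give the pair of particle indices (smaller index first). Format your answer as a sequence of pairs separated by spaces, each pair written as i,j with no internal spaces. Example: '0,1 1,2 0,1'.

Collision at t=5/4: particles 0 and 1 swap velocities; positions: p0=23/4 p1=23/4 p2=35/2; velocities now: v0=-1 v1=3 v2=2
Collision at t=13: particles 1 and 2 swap velocities; positions: p0=-6 p1=41 p2=41; velocities now: v0=-1 v1=2 v2=3

Answer: 0,1 1,2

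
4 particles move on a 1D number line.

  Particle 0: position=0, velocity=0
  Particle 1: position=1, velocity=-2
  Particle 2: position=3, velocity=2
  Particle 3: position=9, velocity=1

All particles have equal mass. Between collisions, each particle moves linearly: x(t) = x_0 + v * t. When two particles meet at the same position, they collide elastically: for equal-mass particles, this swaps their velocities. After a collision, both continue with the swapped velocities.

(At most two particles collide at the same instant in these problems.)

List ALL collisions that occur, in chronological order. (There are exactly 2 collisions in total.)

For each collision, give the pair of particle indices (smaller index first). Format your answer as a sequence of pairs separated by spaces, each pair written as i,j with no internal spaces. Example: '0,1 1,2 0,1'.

Collision at t=1/2: particles 0 and 1 swap velocities; positions: p0=0 p1=0 p2=4 p3=19/2; velocities now: v0=-2 v1=0 v2=2 v3=1
Collision at t=6: particles 2 and 3 swap velocities; positions: p0=-11 p1=0 p2=15 p3=15; velocities now: v0=-2 v1=0 v2=1 v3=2

Answer: 0,1 2,3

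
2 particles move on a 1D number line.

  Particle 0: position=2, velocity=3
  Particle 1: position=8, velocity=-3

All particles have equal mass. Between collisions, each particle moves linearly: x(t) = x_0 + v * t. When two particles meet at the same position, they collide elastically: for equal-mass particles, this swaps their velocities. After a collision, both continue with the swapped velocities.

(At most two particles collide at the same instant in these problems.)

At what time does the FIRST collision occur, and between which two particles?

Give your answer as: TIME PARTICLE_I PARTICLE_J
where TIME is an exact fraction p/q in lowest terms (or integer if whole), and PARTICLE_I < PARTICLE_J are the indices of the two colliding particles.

Pair (0,1): pos 2,8 vel 3,-3 -> gap=6, closing at 6/unit, collide at t=1
Earliest collision: t=1 between 0 and 1

Answer: 1 0 1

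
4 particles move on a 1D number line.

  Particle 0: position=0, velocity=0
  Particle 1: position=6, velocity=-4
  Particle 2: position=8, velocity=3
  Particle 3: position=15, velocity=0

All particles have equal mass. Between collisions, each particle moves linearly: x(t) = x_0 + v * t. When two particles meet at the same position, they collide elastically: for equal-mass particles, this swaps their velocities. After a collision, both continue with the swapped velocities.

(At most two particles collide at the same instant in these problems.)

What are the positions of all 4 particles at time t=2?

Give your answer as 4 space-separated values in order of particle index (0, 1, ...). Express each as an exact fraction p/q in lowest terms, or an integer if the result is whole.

Collision at t=3/2: particles 0 and 1 swap velocities; positions: p0=0 p1=0 p2=25/2 p3=15; velocities now: v0=-4 v1=0 v2=3 v3=0
Advance to t=2 (no further collisions before then); velocities: v0=-4 v1=0 v2=3 v3=0; positions = -2 0 14 15

Answer: -2 0 14 15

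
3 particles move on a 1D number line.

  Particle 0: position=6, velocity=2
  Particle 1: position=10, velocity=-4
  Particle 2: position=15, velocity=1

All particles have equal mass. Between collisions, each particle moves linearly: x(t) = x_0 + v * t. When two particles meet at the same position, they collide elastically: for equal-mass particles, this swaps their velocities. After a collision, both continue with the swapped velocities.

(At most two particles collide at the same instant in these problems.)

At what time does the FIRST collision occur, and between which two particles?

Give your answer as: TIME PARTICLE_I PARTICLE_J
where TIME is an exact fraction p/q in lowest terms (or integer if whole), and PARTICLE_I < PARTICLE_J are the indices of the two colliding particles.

Pair (0,1): pos 6,10 vel 2,-4 -> gap=4, closing at 6/unit, collide at t=2/3
Pair (1,2): pos 10,15 vel -4,1 -> not approaching (rel speed -5 <= 0)
Earliest collision: t=2/3 between 0 and 1

Answer: 2/3 0 1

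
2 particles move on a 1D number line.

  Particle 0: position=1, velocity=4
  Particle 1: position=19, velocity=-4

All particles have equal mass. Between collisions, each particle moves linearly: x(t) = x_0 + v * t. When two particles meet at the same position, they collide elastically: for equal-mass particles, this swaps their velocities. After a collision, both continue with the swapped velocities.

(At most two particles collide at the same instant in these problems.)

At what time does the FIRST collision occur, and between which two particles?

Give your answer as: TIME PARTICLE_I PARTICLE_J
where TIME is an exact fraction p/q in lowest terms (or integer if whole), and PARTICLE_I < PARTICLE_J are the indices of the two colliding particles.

Pair (0,1): pos 1,19 vel 4,-4 -> gap=18, closing at 8/unit, collide at t=9/4
Earliest collision: t=9/4 between 0 and 1

Answer: 9/4 0 1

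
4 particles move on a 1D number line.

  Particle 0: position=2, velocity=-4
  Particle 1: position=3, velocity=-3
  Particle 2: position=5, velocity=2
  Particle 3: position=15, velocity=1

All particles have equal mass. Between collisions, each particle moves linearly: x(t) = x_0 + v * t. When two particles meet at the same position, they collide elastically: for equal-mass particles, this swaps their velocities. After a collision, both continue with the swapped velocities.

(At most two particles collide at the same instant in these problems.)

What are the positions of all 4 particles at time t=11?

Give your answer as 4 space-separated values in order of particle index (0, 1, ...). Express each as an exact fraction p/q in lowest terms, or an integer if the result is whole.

Collision at t=10: particles 2 and 3 swap velocities; positions: p0=-38 p1=-27 p2=25 p3=25; velocities now: v0=-4 v1=-3 v2=1 v3=2
Advance to t=11 (no further collisions before then); velocities: v0=-4 v1=-3 v2=1 v3=2; positions = -42 -30 26 27

Answer: -42 -30 26 27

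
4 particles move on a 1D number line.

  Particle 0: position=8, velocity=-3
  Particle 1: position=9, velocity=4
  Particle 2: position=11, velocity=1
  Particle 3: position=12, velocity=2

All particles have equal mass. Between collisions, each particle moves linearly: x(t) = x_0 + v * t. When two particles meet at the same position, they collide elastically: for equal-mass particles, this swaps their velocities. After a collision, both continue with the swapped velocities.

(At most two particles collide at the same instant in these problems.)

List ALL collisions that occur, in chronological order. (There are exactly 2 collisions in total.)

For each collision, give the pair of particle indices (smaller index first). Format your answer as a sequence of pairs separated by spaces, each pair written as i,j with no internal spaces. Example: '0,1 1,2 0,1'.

Collision at t=2/3: particles 1 and 2 swap velocities; positions: p0=6 p1=35/3 p2=35/3 p3=40/3; velocities now: v0=-3 v1=1 v2=4 v3=2
Collision at t=3/2: particles 2 and 3 swap velocities; positions: p0=7/2 p1=25/2 p2=15 p3=15; velocities now: v0=-3 v1=1 v2=2 v3=4

Answer: 1,2 2,3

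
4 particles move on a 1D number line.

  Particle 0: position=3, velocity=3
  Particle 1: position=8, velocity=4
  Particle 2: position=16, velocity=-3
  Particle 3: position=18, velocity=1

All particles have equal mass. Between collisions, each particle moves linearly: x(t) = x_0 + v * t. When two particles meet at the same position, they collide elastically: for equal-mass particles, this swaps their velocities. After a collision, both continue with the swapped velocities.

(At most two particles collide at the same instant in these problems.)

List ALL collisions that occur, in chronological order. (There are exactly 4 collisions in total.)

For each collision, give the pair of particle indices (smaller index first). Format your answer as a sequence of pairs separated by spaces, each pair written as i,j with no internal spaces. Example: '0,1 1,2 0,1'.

Collision at t=8/7: particles 1 and 2 swap velocities; positions: p0=45/7 p1=88/7 p2=88/7 p3=134/7; velocities now: v0=3 v1=-3 v2=4 v3=1
Collision at t=13/6: particles 0 and 1 swap velocities; positions: p0=19/2 p1=19/2 p2=50/3 p3=121/6; velocities now: v0=-3 v1=3 v2=4 v3=1
Collision at t=10/3: particles 2 and 3 swap velocities; positions: p0=6 p1=13 p2=64/3 p3=64/3; velocities now: v0=-3 v1=3 v2=1 v3=4
Collision at t=15/2: particles 1 and 2 swap velocities; positions: p0=-13/2 p1=51/2 p2=51/2 p3=38; velocities now: v0=-3 v1=1 v2=3 v3=4

Answer: 1,2 0,1 2,3 1,2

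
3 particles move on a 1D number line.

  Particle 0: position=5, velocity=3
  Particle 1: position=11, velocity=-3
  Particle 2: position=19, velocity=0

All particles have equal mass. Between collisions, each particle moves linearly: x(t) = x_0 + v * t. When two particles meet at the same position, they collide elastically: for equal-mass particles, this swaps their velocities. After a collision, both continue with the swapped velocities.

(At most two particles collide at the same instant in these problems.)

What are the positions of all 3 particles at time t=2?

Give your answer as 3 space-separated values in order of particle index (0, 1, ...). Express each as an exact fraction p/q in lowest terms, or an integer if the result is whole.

Answer: 5 11 19

Derivation:
Collision at t=1: particles 0 and 1 swap velocities; positions: p0=8 p1=8 p2=19; velocities now: v0=-3 v1=3 v2=0
Advance to t=2 (no further collisions before then); velocities: v0=-3 v1=3 v2=0; positions = 5 11 19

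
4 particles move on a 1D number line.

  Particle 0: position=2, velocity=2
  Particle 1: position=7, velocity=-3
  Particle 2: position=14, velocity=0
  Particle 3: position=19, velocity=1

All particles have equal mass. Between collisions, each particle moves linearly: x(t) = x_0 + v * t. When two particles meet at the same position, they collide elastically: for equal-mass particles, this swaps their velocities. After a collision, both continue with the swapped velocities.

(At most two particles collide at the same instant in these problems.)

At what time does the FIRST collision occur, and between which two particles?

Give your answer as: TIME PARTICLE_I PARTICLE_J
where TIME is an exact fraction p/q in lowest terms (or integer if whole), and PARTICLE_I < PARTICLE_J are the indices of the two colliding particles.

Answer: 1 0 1

Derivation:
Pair (0,1): pos 2,7 vel 2,-3 -> gap=5, closing at 5/unit, collide at t=1
Pair (1,2): pos 7,14 vel -3,0 -> not approaching (rel speed -3 <= 0)
Pair (2,3): pos 14,19 vel 0,1 -> not approaching (rel speed -1 <= 0)
Earliest collision: t=1 between 0 and 1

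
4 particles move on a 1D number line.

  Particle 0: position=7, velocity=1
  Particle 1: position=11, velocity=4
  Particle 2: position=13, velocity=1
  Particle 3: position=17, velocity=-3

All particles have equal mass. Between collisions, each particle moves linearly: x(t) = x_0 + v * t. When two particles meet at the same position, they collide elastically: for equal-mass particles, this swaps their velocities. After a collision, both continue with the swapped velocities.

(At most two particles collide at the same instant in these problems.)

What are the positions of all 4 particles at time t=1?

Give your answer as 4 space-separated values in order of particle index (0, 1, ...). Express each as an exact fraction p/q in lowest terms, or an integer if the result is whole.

Collision at t=2/3: particles 1 and 2 swap velocities; positions: p0=23/3 p1=41/3 p2=41/3 p3=15; velocities now: v0=1 v1=1 v2=4 v3=-3
Collision at t=6/7: particles 2 and 3 swap velocities; positions: p0=55/7 p1=97/7 p2=101/7 p3=101/7; velocities now: v0=1 v1=1 v2=-3 v3=4
Collision at t=1: particles 1 and 2 swap velocities; positions: p0=8 p1=14 p2=14 p3=15; velocities now: v0=1 v1=-3 v2=1 v3=4
Advance to t=1 (no further collisions before then); velocities: v0=1 v1=-3 v2=1 v3=4; positions = 8 14 14 15

Answer: 8 14 14 15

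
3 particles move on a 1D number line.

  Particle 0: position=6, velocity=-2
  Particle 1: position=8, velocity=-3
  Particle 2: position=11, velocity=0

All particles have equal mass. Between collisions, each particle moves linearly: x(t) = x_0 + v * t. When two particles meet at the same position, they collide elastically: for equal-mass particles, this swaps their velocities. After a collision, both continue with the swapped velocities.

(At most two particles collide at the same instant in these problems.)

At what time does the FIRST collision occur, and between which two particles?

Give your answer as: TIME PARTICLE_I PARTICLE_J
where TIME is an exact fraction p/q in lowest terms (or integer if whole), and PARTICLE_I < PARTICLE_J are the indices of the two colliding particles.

Pair (0,1): pos 6,8 vel -2,-3 -> gap=2, closing at 1/unit, collide at t=2
Pair (1,2): pos 8,11 vel -3,0 -> not approaching (rel speed -3 <= 0)
Earliest collision: t=2 between 0 and 1

Answer: 2 0 1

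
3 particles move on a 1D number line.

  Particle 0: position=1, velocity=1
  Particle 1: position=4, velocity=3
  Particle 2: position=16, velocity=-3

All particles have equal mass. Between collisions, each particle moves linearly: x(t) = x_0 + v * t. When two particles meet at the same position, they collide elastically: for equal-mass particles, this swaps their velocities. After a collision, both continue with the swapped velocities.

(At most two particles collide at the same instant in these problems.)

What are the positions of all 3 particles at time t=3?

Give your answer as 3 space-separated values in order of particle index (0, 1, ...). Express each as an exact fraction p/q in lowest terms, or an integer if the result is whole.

Answer: 4 7 13

Derivation:
Collision at t=2: particles 1 and 2 swap velocities; positions: p0=3 p1=10 p2=10; velocities now: v0=1 v1=-3 v2=3
Advance to t=3 (no further collisions before then); velocities: v0=1 v1=-3 v2=3; positions = 4 7 13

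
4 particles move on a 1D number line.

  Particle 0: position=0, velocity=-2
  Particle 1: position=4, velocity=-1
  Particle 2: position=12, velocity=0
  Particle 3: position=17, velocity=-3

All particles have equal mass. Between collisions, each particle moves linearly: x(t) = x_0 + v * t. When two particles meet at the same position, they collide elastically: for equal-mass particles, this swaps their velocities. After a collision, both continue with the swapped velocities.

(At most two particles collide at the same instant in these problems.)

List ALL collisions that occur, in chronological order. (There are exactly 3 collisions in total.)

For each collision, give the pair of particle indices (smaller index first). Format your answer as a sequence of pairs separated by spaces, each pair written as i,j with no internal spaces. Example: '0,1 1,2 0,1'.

Collision at t=5/3: particles 2 and 3 swap velocities; positions: p0=-10/3 p1=7/3 p2=12 p3=12; velocities now: v0=-2 v1=-1 v2=-3 v3=0
Collision at t=13/2: particles 1 and 2 swap velocities; positions: p0=-13 p1=-5/2 p2=-5/2 p3=12; velocities now: v0=-2 v1=-3 v2=-1 v3=0
Collision at t=17: particles 0 and 1 swap velocities; positions: p0=-34 p1=-34 p2=-13 p3=12; velocities now: v0=-3 v1=-2 v2=-1 v3=0

Answer: 2,3 1,2 0,1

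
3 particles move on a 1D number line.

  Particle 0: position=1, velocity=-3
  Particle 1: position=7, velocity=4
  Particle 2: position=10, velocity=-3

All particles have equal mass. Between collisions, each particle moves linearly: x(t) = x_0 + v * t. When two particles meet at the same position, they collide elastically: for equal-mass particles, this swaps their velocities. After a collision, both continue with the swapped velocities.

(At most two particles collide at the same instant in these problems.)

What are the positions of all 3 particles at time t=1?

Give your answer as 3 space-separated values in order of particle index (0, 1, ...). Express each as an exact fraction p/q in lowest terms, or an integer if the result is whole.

Collision at t=3/7: particles 1 and 2 swap velocities; positions: p0=-2/7 p1=61/7 p2=61/7; velocities now: v0=-3 v1=-3 v2=4
Advance to t=1 (no further collisions before then); velocities: v0=-3 v1=-3 v2=4; positions = -2 7 11

Answer: -2 7 11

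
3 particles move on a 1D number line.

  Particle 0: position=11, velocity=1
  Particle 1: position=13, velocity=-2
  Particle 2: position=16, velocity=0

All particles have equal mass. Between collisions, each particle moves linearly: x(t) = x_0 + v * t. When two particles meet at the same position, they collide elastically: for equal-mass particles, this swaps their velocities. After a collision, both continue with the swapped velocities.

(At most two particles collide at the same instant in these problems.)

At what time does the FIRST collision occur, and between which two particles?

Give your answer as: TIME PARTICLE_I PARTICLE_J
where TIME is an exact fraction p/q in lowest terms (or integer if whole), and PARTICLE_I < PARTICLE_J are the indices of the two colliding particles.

Pair (0,1): pos 11,13 vel 1,-2 -> gap=2, closing at 3/unit, collide at t=2/3
Pair (1,2): pos 13,16 vel -2,0 -> not approaching (rel speed -2 <= 0)
Earliest collision: t=2/3 between 0 and 1

Answer: 2/3 0 1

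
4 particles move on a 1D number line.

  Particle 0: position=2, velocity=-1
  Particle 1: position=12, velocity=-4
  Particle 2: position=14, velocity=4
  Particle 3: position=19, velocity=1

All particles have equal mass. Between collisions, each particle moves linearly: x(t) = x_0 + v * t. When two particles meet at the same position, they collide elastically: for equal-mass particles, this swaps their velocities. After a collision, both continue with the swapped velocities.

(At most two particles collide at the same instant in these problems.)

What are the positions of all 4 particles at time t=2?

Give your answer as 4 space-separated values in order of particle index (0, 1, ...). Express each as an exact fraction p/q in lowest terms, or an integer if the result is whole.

Answer: 0 4 21 22

Derivation:
Collision at t=5/3: particles 2 and 3 swap velocities; positions: p0=1/3 p1=16/3 p2=62/3 p3=62/3; velocities now: v0=-1 v1=-4 v2=1 v3=4
Advance to t=2 (no further collisions before then); velocities: v0=-1 v1=-4 v2=1 v3=4; positions = 0 4 21 22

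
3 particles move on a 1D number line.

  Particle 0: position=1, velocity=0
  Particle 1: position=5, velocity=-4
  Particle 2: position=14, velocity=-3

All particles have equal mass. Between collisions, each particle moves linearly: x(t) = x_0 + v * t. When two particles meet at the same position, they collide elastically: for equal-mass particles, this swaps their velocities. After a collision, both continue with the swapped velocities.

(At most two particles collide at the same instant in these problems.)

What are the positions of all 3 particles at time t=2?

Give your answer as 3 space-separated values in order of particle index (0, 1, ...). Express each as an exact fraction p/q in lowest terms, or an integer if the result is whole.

Answer: -3 1 8

Derivation:
Collision at t=1: particles 0 and 1 swap velocities; positions: p0=1 p1=1 p2=11; velocities now: v0=-4 v1=0 v2=-3
Advance to t=2 (no further collisions before then); velocities: v0=-4 v1=0 v2=-3; positions = -3 1 8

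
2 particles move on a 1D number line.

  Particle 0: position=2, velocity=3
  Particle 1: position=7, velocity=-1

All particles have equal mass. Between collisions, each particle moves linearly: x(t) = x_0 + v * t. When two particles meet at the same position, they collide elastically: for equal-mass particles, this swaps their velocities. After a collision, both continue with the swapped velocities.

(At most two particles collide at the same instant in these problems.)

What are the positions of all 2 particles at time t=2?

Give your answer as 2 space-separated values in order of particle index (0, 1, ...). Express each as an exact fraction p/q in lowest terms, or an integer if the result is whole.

Answer: 5 8

Derivation:
Collision at t=5/4: particles 0 and 1 swap velocities; positions: p0=23/4 p1=23/4; velocities now: v0=-1 v1=3
Advance to t=2 (no further collisions before then); velocities: v0=-1 v1=3; positions = 5 8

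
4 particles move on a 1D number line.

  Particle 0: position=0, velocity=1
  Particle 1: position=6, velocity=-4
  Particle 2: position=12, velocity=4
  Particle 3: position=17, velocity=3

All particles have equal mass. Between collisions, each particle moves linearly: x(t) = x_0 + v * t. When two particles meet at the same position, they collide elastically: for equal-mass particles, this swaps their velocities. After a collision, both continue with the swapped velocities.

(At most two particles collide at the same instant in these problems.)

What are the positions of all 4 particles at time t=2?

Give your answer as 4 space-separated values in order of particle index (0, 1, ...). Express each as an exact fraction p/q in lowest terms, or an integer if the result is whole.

Answer: -2 2 20 23

Derivation:
Collision at t=6/5: particles 0 and 1 swap velocities; positions: p0=6/5 p1=6/5 p2=84/5 p3=103/5; velocities now: v0=-4 v1=1 v2=4 v3=3
Advance to t=2 (no further collisions before then); velocities: v0=-4 v1=1 v2=4 v3=3; positions = -2 2 20 23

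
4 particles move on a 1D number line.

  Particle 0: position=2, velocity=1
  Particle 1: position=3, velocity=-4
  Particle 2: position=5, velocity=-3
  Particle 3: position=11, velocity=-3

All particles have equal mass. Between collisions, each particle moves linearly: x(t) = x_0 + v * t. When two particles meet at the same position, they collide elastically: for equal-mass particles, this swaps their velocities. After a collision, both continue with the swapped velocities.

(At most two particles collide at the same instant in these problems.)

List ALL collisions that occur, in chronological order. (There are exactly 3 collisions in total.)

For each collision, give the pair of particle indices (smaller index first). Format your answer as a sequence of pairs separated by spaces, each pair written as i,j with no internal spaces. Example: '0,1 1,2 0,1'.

Answer: 0,1 1,2 2,3

Derivation:
Collision at t=1/5: particles 0 and 1 swap velocities; positions: p0=11/5 p1=11/5 p2=22/5 p3=52/5; velocities now: v0=-4 v1=1 v2=-3 v3=-3
Collision at t=3/4: particles 1 and 2 swap velocities; positions: p0=0 p1=11/4 p2=11/4 p3=35/4; velocities now: v0=-4 v1=-3 v2=1 v3=-3
Collision at t=9/4: particles 2 and 3 swap velocities; positions: p0=-6 p1=-7/4 p2=17/4 p3=17/4; velocities now: v0=-4 v1=-3 v2=-3 v3=1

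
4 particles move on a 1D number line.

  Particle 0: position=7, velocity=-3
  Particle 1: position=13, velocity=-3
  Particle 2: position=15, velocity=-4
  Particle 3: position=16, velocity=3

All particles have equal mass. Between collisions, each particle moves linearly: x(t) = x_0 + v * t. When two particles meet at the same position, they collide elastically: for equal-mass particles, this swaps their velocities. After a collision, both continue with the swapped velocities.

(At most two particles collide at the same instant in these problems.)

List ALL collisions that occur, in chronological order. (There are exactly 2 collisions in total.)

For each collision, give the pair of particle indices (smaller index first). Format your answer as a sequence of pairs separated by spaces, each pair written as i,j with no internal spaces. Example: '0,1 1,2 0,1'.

Collision at t=2: particles 1 and 2 swap velocities; positions: p0=1 p1=7 p2=7 p3=22; velocities now: v0=-3 v1=-4 v2=-3 v3=3
Collision at t=8: particles 0 and 1 swap velocities; positions: p0=-17 p1=-17 p2=-11 p3=40; velocities now: v0=-4 v1=-3 v2=-3 v3=3

Answer: 1,2 0,1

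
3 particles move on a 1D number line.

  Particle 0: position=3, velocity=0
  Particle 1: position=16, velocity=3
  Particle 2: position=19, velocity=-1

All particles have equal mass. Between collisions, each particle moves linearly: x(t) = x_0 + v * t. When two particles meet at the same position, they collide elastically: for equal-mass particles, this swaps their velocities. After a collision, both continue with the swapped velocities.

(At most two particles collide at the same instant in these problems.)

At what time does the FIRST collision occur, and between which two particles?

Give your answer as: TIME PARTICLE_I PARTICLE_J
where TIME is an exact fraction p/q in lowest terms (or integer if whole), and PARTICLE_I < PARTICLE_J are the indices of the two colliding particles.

Pair (0,1): pos 3,16 vel 0,3 -> not approaching (rel speed -3 <= 0)
Pair (1,2): pos 16,19 vel 3,-1 -> gap=3, closing at 4/unit, collide at t=3/4
Earliest collision: t=3/4 between 1 and 2

Answer: 3/4 1 2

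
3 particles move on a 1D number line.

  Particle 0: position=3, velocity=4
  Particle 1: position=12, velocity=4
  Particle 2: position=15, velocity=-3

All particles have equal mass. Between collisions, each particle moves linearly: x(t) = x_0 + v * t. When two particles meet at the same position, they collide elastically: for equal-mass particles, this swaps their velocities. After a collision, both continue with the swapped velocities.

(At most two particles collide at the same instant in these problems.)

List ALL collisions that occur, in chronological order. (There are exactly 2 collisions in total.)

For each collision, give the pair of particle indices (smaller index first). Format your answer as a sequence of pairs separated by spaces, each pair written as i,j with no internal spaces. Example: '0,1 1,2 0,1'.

Collision at t=3/7: particles 1 and 2 swap velocities; positions: p0=33/7 p1=96/7 p2=96/7; velocities now: v0=4 v1=-3 v2=4
Collision at t=12/7: particles 0 and 1 swap velocities; positions: p0=69/7 p1=69/7 p2=132/7; velocities now: v0=-3 v1=4 v2=4

Answer: 1,2 0,1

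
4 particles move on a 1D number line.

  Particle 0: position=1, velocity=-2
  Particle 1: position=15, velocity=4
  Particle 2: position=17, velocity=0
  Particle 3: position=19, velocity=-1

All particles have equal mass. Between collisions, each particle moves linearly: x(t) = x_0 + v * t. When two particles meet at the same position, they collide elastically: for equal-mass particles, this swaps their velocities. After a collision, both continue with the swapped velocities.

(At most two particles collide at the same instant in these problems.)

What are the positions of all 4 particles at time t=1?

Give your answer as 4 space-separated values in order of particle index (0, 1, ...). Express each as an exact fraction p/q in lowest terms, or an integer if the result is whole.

Collision at t=1/2: particles 1 and 2 swap velocities; positions: p0=0 p1=17 p2=17 p3=37/2; velocities now: v0=-2 v1=0 v2=4 v3=-1
Collision at t=4/5: particles 2 and 3 swap velocities; positions: p0=-3/5 p1=17 p2=91/5 p3=91/5; velocities now: v0=-2 v1=0 v2=-1 v3=4
Advance to t=1 (no further collisions before then); velocities: v0=-2 v1=0 v2=-1 v3=4; positions = -1 17 18 19

Answer: -1 17 18 19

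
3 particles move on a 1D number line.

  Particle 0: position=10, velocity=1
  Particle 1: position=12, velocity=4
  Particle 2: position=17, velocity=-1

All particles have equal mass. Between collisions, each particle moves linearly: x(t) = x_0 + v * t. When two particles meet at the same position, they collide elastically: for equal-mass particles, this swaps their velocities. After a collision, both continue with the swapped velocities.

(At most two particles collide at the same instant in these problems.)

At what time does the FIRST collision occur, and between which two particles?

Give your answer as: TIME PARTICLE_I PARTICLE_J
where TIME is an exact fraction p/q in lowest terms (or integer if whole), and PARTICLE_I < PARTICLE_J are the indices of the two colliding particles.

Answer: 1 1 2

Derivation:
Pair (0,1): pos 10,12 vel 1,4 -> not approaching (rel speed -3 <= 0)
Pair (1,2): pos 12,17 vel 4,-1 -> gap=5, closing at 5/unit, collide at t=1
Earliest collision: t=1 between 1 and 2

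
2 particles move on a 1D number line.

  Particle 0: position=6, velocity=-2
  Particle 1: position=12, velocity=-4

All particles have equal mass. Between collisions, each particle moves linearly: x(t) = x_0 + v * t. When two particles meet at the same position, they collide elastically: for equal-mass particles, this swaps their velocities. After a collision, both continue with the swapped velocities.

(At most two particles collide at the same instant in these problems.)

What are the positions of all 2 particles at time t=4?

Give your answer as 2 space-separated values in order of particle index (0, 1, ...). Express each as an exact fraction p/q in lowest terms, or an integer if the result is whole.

Answer: -4 -2

Derivation:
Collision at t=3: particles 0 and 1 swap velocities; positions: p0=0 p1=0; velocities now: v0=-4 v1=-2
Advance to t=4 (no further collisions before then); velocities: v0=-4 v1=-2; positions = -4 -2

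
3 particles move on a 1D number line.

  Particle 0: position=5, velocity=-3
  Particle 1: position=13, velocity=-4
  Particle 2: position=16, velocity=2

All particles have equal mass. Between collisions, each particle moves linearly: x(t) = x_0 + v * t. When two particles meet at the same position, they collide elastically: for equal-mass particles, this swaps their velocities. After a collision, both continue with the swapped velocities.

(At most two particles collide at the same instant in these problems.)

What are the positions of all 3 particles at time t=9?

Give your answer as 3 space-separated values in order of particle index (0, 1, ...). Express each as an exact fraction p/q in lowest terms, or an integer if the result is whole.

Answer: -23 -22 34

Derivation:
Collision at t=8: particles 0 and 1 swap velocities; positions: p0=-19 p1=-19 p2=32; velocities now: v0=-4 v1=-3 v2=2
Advance to t=9 (no further collisions before then); velocities: v0=-4 v1=-3 v2=2; positions = -23 -22 34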